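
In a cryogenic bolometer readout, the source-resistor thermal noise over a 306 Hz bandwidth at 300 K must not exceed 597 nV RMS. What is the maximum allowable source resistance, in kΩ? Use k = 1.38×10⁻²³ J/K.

70.3 kΩ

Johnson–Nyquist: V_n = √(4kTRB) ⇒ R = V_n² / (4kTB)
4kTB = 4 × 1.38×10⁻²³ × 300 × 3.06×10² = 5.07×10⁻¹⁸
R = (5.97×10⁻⁷)² / 5.07×10⁻¹⁸ = 7.03×10⁴ Ω = 70.3 kΩ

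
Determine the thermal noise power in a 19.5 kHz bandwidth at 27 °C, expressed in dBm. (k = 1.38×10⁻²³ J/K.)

−130.9 dBm

T = 27 °C + 273.15 = 300.15 K
P_n = kTB = 1.38×10⁻²³ × 300.15 × 1.95×10⁴ = 8.08×10⁻¹⁷ W
In dBm: 10 log₁₀(8.08×10⁻¹⁷ / 10⁻³) = −130.9 dBm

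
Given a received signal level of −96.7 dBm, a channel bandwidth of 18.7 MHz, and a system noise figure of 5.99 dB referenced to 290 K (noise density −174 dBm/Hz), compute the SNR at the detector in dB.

Noise floor: N = −174 + 10 log₁₀(B) + NF
10 log₁₀(1.87×10⁷) = 72.72 dB
N = −174 + 72.72 + 5.99 = −95.29 dBm
SNR = P_sig − N = −96.7 − (−95.29) = −1.41 dB → −1.4 dB

−1.4 dB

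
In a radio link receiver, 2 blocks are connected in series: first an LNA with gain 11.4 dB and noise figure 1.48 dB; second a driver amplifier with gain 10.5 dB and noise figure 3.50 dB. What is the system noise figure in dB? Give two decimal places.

1.75 dB

Convert to linear (a loss of L dB is a gain of −L dB): F_i = 10^(NF_i/10), G_i = 10^(G_i,dB/10)
  Stage 1: F_1 = 10^(1.48/10) = 1.406, G_1 = 10^(11.4/10) = 13.80
  Stage 2: F_2 = 10^(3.50/10) = 2.239, G_2 = 10^(10.5/10) = 11.22
Friis cascade:
  F = 1.406 + (2.239 − 1)/13.80 = 1.496
NF = 10 log₁₀(1.496) = 1.75 dB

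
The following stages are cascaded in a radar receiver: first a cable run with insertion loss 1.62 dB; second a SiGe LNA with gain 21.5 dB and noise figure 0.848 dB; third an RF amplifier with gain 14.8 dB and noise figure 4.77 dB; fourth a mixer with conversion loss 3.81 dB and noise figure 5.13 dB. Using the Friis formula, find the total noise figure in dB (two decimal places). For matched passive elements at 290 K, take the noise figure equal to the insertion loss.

2.52 dB

Convert to linear (a loss of L dB is a gain of −L dB): F_i = 10^(NF_i/10), G_i = 10^(G_i,dB/10)
  Stage 1: F_1 = 10^(1.62/10) = 1.452, G_1 = 10^(−1.62/10) = 0.6887
  Stage 2: F_2 = 10^(0.848/10) = 1.216, G_2 = 10^(21.5/10) = 141.3
  Stage 3: F_3 = 10^(4.77/10) = 2.999, G_3 = 10^(14.8/10) = 30.20
  Stage 4: F_4 = 10^(5.13/10) = 3.258, G_4 = 10^(−3.81/10) = 0.4159
Friis cascade:
  F = 1.452 + (1.216 − 1)/0.6887 + (2.999 − 1)/97.27 + (3.258 − 1)/2938 = 1.787
NF = 10 log₁₀(1.787) = 2.52 dB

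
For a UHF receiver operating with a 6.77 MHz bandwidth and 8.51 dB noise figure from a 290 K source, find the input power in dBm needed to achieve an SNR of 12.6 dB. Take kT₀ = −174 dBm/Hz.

−84.6 dBm

Sensitivity = −174 + 10 log₁₀(B) + NF + SNR_min
= −174 + 68.31 + 8.51 + 12.6
= −84.58 dBm → −84.6 dBm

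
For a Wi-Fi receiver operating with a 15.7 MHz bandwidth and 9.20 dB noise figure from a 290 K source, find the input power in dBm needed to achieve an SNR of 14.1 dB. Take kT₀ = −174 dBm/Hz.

−78.7 dBm

Sensitivity = −174 + 10 log₁₀(B) + NF + SNR_min
= −174 + 71.96 + 9.20 + 14.1
= −78.74 dBm → −78.7 dBm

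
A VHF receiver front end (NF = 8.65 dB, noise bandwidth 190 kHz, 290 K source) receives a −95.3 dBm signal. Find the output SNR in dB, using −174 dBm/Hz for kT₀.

Noise floor: N = −174 + 10 log₁₀(B) + NF
10 log₁₀(1.90×10⁵) = 52.79 dB
N = −174 + 52.79 + 8.65 = −112.56 dBm
SNR = P_sig − N = −95.3 − (−112.56) = 17.26 dB → 17.3 dB

17.3 dB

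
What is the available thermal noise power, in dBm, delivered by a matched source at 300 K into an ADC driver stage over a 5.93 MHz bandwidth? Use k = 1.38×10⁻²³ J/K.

−106.1 dBm

P_n = kTB = 1.38×10⁻²³ × 300 × 5.93×10⁶ = 2.46×10⁻¹⁴ W
In dBm: 10 log₁₀(2.46×10⁻¹⁴ / 10⁻³) = −106.1 dBm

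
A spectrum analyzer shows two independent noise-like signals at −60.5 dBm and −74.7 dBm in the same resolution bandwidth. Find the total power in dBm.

Convert to linear, add, convert back:
P₁ = 8.91×10⁻¹⁰ W, P₂ = 3.39×10⁻¹¹ W
P_tot = 9.25×10⁻¹⁰ W → 10 log₁₀(P_tot / 10⁻³) = −60.3 dBm

−60.3 dBm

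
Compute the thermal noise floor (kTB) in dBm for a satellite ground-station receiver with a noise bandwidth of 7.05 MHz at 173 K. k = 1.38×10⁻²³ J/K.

−107.7 dBm

P_n = kTB = 1.38×10⁻²³ × 173 × 7.05×10⁶ = 1.68×10⁻¹⁴ W
In dBm: 10 log₁₀(1.68×10⁻¹⁴ / 10⁻³) = −107.7 dBm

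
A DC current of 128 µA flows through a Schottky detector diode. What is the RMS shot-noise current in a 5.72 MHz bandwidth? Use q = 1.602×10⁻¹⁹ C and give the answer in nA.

15.3 nA

I_n = √(2qI·B)
2qI·B = 2 × 1.602×10⁻¹⁹ × 1.28×10⁻⁴ × 5.72×10⁶ = 2.35×10⁻¹⁶ A²
I_n = √(2.35×10⁻¹⁶) = 1.53×10⁻⁸ A = 15.3 nA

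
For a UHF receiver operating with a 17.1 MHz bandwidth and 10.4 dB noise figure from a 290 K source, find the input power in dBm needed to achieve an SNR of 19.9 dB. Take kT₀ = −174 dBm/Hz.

−71.4 dBm

Sensitivity = −174 + 10 log₁₀(B) + NF + SNR_min
= −174 + 72.33 + 10.4 + 19.9
= −71.37 dBm → −71.4 dBm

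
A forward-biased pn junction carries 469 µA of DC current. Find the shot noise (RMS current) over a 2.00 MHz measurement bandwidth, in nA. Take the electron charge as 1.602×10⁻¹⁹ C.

I_n = √(2qI·B)
2qI·B = 2 × 1.602×10⁻¹⁹ × 4.69×10⁻⁴ × 2.00×10⁶ = 3.01×10⁻¹⁶ A²
I_n = √(3.01×10⁻¹⁶) = 1.73×10⁻⁸ A = 17.3 nA

17.3 nA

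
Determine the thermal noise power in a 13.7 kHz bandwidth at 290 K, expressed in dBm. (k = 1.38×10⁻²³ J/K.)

−132.6 dBm

P_n = kTB = 1.38×10⁻²³ × 290 × 1.37×10⁴ = 5.48×10⁻¹⁷ W
In dBm: 10 log₁₀(5.48×10⁻¹⁷ / 10⁻³) = −132.6 dBm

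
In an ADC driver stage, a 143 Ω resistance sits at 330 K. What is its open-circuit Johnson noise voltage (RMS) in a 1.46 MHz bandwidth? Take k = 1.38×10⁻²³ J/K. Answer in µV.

V_n = √(4kTRB)
4kTRB = 4 × 1.38×10⁻²³ × 330 × 1.43×10² × 1.46×10⁶ = 3.80×10⁻¹² V²
V_n = √(3.80×10⁻¹²) = 1.95×10⁻⁶ V = 1.95 µV

1.95 µV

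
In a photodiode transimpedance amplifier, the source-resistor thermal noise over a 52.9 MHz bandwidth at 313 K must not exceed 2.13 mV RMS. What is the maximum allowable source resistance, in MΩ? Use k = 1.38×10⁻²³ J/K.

Johnson–Nyquist: V_n = √(4kTRB) ⇒ R = V_n² / (4kTB)
4kTB = 4 × 1.38×10⁻²³ × 313 × 5.29×10⁷ = 9.14×10⁻¹³
R = (2.13×10⁻³)² / 9.14×10⁻¹³ = 4.96×10⁶ Ω = 4.96 MΩ

4.96 MΩ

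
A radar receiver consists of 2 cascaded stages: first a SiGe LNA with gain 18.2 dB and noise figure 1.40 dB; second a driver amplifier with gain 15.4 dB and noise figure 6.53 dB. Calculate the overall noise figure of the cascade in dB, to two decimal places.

1.56 dB

Convert to linear (a loss of L dB is a gain of −L dB): F_i = 10^(NF_i/10), G_i = 10^(G_i,dB/10)
  Stage 1: F_1 = 10^(1.40/10) = 1.380, G_1 = 10^(18.2/10) = 66.07
  Stage 2: F_2 = 10^(6.53/10) = 4.498, G_2 = 10^(15.4/10) = 34.67
Friis cascade:
  F = 1.380 + (4.498 − 1)/66.07 = 1.433
NF = 10 log₁₀(1.433) = 1.56 dB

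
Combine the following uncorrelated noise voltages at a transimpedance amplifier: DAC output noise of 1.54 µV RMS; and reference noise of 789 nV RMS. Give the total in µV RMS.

Uncorrelated sources add in power (mean-square): V_tot = √(ΣV_i²)
V_tot = √[(1.54×10⁻⁶)² + (7.89×10⁻⁷)²] = 1.73×10⁻⁶ V = 1.73 µV

1.73 µV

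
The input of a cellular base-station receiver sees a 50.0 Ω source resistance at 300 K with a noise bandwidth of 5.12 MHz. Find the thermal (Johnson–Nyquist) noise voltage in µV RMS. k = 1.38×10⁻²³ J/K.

V_n = √(4kTRB)
4kTRB = 4 × 1.38×10⁻²³ × 300 × 5.00×10¹ × 5.12×10⁶ = 4.24×10⁻¹² V²
V_n = √(4.24×10⁻¹²) = 2.06×10⁻⁶ V = 2.06 µV

2.06 µV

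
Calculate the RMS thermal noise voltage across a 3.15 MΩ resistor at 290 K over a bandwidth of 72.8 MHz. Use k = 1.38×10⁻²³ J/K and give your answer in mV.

1.92 mV

V_n = √(4kTRB)
4kTRB = 4 × 1.38×10⁻²³ × 290 × 3.15×10⁶ × 7.28×10⁷ = 3.67×10⁻⁶ V²
V_n = √(3.67×10⁻⁶) = 1.92×10⁻³ V = 1.92 mV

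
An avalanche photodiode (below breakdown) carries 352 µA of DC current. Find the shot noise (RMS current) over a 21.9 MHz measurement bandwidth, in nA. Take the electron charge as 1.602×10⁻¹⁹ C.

49.7 nA

I_n = √(2qI·B)
2qI·B = 2 × 1.602×10⁻¹⁹ × 3.52×10⁻⁴ × 2.19×10⁷ = 2.47×10⁻¹⁵ A²
I_n = √(2.47×10⁻¹⁵) = 4.97×10⁻⁸ A = 49.7 nA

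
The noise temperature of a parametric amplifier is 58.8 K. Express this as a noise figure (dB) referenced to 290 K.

0.802 dB

F = 1 + T_e/T₀ = 1 + 58.8/290 = 1.20276
NF = 10 log₁₀(1.20276) = 0.802 dB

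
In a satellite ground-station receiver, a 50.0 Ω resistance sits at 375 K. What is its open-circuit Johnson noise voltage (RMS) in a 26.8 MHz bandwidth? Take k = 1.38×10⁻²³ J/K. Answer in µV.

5.27 µV

V_n = √(4kTRB)
4kTRB = 4 × 1.38×10⁻²³ × 375 × 5.00×10¹ × 2.68×10⁷ = 2.77×10⁻¹¹ V²
V_n = √(2.77×10⁻¹¹) = 5.27×10⁻⁶ V = 5.27 µV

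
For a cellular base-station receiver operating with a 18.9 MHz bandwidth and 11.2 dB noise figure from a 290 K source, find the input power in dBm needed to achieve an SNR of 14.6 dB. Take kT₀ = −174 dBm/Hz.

Sensitivity = −174 + 10 log₁₀(B) + NF + SNR_min
= −174 + 72.76 + 11.2 + 14.6
= −75.44 dBm → −75.4 dBm

−75.4 dBm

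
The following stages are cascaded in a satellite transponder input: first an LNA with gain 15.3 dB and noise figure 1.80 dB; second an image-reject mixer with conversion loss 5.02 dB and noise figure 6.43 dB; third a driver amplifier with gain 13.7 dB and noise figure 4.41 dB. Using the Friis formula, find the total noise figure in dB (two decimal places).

Convert to linear (a loss of L dB is a gain of −L dB): F_i = 10^(NF_i/10), G_i = 10^(G_i,dB/10)
  Stage 1: F_1 = 10^(1.80/10) = 1.514, G_1 = 10^(15.3/10) = 33.88
  Stage 2: F_2 = 10^(6.43/10) = 4.395, G_2 = 10^(−5.02/10) = 0.3148
  Stage 3: F_3 = 10^(4.41/10) = 2.761, G_3 = 10^(13.7/10) = 23.44
Friis cascade:
  F = 1.514 + (4.395 − 1)/33.88 + (2.761 − 1)/10.67 = 1.779
NF = 10 log₁₀(1.779) = 2.50 dB

2.50 dB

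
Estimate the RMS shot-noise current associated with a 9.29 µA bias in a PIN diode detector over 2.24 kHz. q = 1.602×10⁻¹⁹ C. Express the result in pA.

I_n = √(2qI·B)
2qI·B = 2 × 1.602×10⁻¹⁹ × 9.29×10⁻⁶ × 2.24×10³ = 6.67×10⁻²¹ A²
I_n = √(6.67×10⁻²¹) = 8.17×10⁻¹¹ A = 81.7 pA

81.7 pA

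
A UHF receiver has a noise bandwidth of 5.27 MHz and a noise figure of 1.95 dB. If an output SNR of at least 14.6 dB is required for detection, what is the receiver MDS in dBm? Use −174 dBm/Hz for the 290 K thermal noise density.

−90.2 dBm

Sensitivity = −174 + 10 log₁₀(B) + NF + SNR_min
= −174 + 67.22 + 1.95 + 14.6
= −90.23 dBm → −90.2 dBm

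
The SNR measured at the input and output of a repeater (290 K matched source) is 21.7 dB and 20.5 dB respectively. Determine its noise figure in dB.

1.2 dB

NF (dB) = SNR_in(dB) − SNR_out(dB) when the source is at T₀
NF = 21.7 − 20.5 = 1.2 dB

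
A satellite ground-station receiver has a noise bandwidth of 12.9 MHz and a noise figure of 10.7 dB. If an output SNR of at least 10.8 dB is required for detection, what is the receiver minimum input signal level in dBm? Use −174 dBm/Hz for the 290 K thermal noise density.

−81.4 dBm

Sensitivity = −174 + 10 log₁₀(B) + NF + SNR_min
= −174 + 71.11 + 10.7 + 10.8
= −81.39 dBm → −81.4 dBm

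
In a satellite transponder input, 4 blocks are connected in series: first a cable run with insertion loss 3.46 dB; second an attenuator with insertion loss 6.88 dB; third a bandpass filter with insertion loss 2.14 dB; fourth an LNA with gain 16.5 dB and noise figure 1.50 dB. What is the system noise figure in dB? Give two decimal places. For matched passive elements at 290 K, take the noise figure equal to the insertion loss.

13.98 dB

Convert to linear (a loss of L dB is a gain of −L dB): F_i = 10^(NF_i/10), G_i = 10^(G_i,dB/10)
  Stage 1: F_1 = 10^(3.46/10) = 2.218, G_1 = 10^(−3.46/10) = 0.4508
  Stage 2: F_2 = 10^(6.88/10) = 4.875, G_2 = 10^(−6.88/10) = 0.2051
  Stage 3: F_3 = 10^(2.14/10) = 1.637, G_3 = 10^(−2.14/10) = 0.6109
  Stage 4: F_4 = 10^(1.50/10) = 1.413, G_4 = 10^(16.5/10) = 44.67
Friis cascade:
  F = 2.218 + (4.875 − 1)/0.4508 + (1.637 − 1)/0.09247 + (1.413 − 1)/0.05649 = 25.00
NF = 10 log₁₀(25.00) = 13.98 dB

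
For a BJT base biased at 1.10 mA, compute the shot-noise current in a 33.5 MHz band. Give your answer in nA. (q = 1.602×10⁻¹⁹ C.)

I_n = √(2qI·B)
2qI·B = 2 × 1.602×10⁻¹⁹ × 1.10×10⁻³ × 3.35×10⁷ = 1.18×10⁻¹⁴ A²
I_n = √(1.18×10⁻¹⁴) = 1.09×10⁻⁷ A = 109 nA

109 nA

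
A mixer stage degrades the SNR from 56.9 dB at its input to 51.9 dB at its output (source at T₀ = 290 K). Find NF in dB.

NF (dB) = SNR_in(dB) − SNR_out(dB) when the source is at T₀
NF = 56.9 − 51.9 = 5.0 dB

5.0 dB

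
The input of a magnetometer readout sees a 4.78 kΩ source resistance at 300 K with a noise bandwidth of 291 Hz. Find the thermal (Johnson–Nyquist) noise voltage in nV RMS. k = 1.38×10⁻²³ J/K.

152 nV

V_n = √(4kTRB)
4kTRB = 4 × 1.38×10⁻²³ × 300 × 4.78×10³ × 2.91×10² = 2.30×10⁻¹⁴ V²
V_n = √(2.30×10⁻¹⁴) = 1.52×10⁻⁷ V = 152 nV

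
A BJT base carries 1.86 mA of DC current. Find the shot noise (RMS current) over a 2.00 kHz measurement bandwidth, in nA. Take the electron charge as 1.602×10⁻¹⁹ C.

I_n = √(2qI·B)
2qI·B = 2 × 1.602×10⁻¹⁹ × 1.86×10⁻³ × 2.00×10³ = 1.19×10⁻¹⁸ A²
I_n = √(1.19×10⁻¹⁸) = 1.09×10⁻⁹ A = 1.09 nA

1.09 nA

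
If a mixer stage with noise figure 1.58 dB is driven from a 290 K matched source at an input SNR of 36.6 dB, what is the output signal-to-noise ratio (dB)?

35.02 dB

By definition F = SNR_in/SNR_out, so in dB: SNR_out = SNR_in − NF
SNR_out = 36.6 − 1.58 = 35.02 dB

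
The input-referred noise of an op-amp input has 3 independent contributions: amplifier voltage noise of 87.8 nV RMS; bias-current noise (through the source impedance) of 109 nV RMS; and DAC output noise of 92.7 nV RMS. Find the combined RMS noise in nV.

168 nV

Uncorrelated sources add in power (mean-square): V_tot = √(ΣV_i²)
V_tot = √[(8.78×10⁻⁸)² + (1.09×10⁻⁷)² + (9.27×10⁻⁸)²] = 1.68×10⁻⁷ V = 168 nV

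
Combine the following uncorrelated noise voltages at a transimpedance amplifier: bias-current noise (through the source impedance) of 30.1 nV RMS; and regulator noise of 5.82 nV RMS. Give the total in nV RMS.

30.7 nV

Uncorrelated sources add in power (mean-square): V_tot = √(ΣV_i²)
V_tot = √[(3.01×10⁻⁸)² + (5.82×10⁻⁹)²] = 3.07×10⁻⁸ V = 30.7 nV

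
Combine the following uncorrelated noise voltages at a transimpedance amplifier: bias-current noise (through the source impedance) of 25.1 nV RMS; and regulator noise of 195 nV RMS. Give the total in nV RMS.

197 nV

Uncorrelated sources add in power (mean-square): V_tot = √(ΣV_i²)
V_tot = √[(2.51×10⁻⁸)² + (1.95×10⁻⁷)²] = 1.97×10⁻⁷ V = 197 nV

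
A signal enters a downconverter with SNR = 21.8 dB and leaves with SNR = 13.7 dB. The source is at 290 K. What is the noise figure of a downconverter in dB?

NF (dB) = SNR_in(dB) − SNR_out(dB) when the source is at T₀
NF = 21.8 − 13.7 = 8.1 dB

8.1 dB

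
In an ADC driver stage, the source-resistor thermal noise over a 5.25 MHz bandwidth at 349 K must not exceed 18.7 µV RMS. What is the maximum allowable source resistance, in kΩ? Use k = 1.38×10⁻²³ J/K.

Johnson–Nyquist: V_n = √(4kTRB) ⇒ R = V_n² / (4kTB)
4kTB = 4 × 1.38×10⁻²³ × 349 × 5.25×10⁶ = 1.01×10⁻¹³
R = (1.87×10⁻⁵)² / 1.01×10⁻¹³ = 3.46×10³ Ω = 3.46 kΩ

3.46 kΩ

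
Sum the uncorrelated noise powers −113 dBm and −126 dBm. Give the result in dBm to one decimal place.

−112.8 dBm

Convert to linear, add, convert back:
P₁ = 5.01×10⁻¹⁵ W, P₂ = 2.51×10⁻¹⁶ W
P_tot = 5.26×10⁻¹⁵ W → 10 log₁₀(P_tot / 10⁻³) = −112.8 dBm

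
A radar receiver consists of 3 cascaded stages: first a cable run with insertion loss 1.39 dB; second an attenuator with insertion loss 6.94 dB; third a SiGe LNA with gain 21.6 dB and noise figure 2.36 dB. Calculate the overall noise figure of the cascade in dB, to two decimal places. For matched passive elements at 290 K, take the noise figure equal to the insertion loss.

10.69 dB

Convert to linear (a loss of L dB is a gain of −L dB): F_i = 10^(NF_i/10), G_i = 10^(G_i,dB/10)
  Stage 1: F_1 = 10^(1.39/10) = 1.377, G_1 = 10^(−1.39/10) = 0.7261
  Stage 2: F_2 = 10^(6.94/10) = 4.943, G_2 = 10^(−6.94/10) = 0.2023
  Stage 3: F_3 = 10^(2.36/10) = 1.722, G_3 = 10^(21.6/10) = 144.5
Friis cascade:
  F = 1.377 + (4.943 − 1)/0.7261 + (1.722 − 1)/0.1469 = 11.72
NF = 10 log₁₀(11.72) = 10.69 dB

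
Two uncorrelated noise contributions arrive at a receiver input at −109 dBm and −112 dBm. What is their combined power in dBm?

Convert to linear, add, convert back:
P₁ = 1.26×10⁻¹⁴ W, P₂ = 6.31×10⁻¹⁵ W
P_tot = 1.89×10⁻¹⁴ W → 10 log₁₀(P_tot / 10⁻³) = −107.2 dBm

−107.2 dBm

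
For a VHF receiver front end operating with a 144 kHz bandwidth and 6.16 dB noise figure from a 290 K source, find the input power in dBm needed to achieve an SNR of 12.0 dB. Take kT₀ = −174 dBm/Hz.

−104.3 dBm

Sensitivity = −174 + 10 log₁₀(B) + NF + SNR_min
= −174 + 51.58 + 6.16 + 12.0
= −104.26 dBm → −104.3 dBm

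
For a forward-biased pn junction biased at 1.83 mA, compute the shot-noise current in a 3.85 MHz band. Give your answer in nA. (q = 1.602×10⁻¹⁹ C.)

47.5 nA

I_n = √(2qI·B)
2qI·B = 2 × 1.602×10⁻¹⁹ × 1.83×10⁻³ × 3.85×10⁶ = 2.26×10⁻¹⁵ A²
I_n = √(2.26×10⁻¹⁵) = 4.75×10⁻⁸ A = 47.5 nA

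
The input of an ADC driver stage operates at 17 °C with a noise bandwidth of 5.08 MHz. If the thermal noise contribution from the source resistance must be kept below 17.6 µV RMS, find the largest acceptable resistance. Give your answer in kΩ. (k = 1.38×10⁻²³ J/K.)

T = 17 °C + 273.15 = 290.15 K
Johnson–Nyquist: V_n = √(4kTRB) ⇒ R = V_n² / (4kTB)
4kTB = 4 × 1.38×10⁻²³ × 290.15 × 5.08×10⁶ = 8.14×10⁻¹⁴
R = (1.76×10⁻⁵)² / 8.14×10⁻¹⁴ = 3.81×10³ Ω = 3.81 kΩ

3.81 kΩ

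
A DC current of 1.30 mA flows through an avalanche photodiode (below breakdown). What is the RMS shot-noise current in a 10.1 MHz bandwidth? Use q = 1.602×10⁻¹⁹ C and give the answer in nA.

I_n = √(2qI·B)
2qI·B = 2 × 1.602×10⁻¹⁹ × 1.30×10⁻³ × 1.01×10⁷ = 4.21×10⁻¹⁵ A²
I_n = √(4.21×10⁻¹⁵) = 6.49×10⁻⁸ A = 64.9 nA

64.9 nA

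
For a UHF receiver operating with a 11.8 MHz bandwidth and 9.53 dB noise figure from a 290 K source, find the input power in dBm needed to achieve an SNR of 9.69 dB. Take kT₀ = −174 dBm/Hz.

Sensitivity = −174 + 10 log₁₀(B) + NF + SNR_min
= −174 + 70.72 + 9.53 + 9.69
= −84.06 dBm → −84.1 dBm

−84.1 dBm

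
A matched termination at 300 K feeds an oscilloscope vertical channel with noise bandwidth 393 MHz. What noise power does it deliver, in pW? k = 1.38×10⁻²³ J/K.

P_n = kTB = 1.38×10⁻²³ × 300 × 3.93×10⁸ = 1.63×10⁻¹² W = 1.63 pW

1.63 pW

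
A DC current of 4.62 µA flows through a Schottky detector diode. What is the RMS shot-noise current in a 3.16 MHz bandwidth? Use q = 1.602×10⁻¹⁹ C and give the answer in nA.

2.16 nA

I_n = √(2qI·B)
2qI·B = 2 × 1.602×10⁻¹⁹ × 4.62×10⁻⁶ × 3.16×10⁶ = 4.68×10⁻¹⁸ A²
I_n = √(4.68×10⁻¹⁸) = 2.16×10⁻⁹ A = 2.16 nA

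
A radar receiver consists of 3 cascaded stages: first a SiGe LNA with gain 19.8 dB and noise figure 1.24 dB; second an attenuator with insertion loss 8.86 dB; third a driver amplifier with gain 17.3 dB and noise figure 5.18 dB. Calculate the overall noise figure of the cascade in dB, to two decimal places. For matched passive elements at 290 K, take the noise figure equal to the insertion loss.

Convert to linear (a loss of L dB is a gain of −L dB): F_i = 10^(NF_i/10), G_i = 10^(G_i,dB/10)
  Stage 1: F_1 = 10^(1.24/10) = 1.330, G_1 = 10^(19.8/10) = 95.50
  Stage 2: F_2 = 10^(8.86/10) = 7.691, G_2 = 10^(−8.86/10) = 0.1300
  Stage 3: F_3 = 10^(5.18/10) = 3.296, G_3 = 10^(17.3/10) = 53.70
Friis cascade:
  F = 1.330 + (7.691 − 1)/95.50 + (3.296 − 1)/12.42 = 1.585
NF = 10 log₁₀(1.585) = 2.00 dB

2.00 dB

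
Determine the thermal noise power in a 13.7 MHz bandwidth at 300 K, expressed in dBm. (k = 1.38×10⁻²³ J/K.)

−102.5 dBm

P_n = kTB = 1.38×10⁻²³ × 300 × 1.37×10⁷ = 5.67×10⁻¹⁴ W
In dBm: 10 log₁₀(5.67×10⁻¹⁴ / 10⁻³) = −102.5 dBm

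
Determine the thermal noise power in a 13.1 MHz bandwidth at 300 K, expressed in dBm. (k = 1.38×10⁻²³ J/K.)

−102.7 dBm

P_n = kTB = 1.38×10⁻²³ × 300 × 1.31×10⁷ = 5.42×10⁻¹⁴ W
In dBm: 10 log₁₀(5.42×10⁻¹⁴ / 10⁻³) = −102.7 dBm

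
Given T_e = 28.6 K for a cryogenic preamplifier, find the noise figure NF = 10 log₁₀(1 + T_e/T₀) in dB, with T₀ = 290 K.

0.408 dB

F = 1 + T_e/T₀ = 1 + 28.6/290 = 1.09862
NF = 10 log₁₀(1.09862) = 0.408 dB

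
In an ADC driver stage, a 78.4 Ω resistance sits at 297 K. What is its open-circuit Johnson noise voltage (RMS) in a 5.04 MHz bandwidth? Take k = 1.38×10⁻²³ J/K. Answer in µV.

V_n = √(4kTRB)
4kTRB = 4 × 1.38×10⁻²³ × 297 × 7.84×10¹ × 5.04×10⁶ = 6.48×10⁻¹² V²
V_n = √(6.48×10⁻¹²) = 2.55×10⁻⁶ V = 2.55 µV

2.55 µV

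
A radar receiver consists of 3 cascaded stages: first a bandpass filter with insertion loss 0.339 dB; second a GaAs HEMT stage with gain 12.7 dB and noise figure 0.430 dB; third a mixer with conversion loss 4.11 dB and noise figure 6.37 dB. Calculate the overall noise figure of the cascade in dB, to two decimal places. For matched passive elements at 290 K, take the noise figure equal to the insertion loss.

Convert to linear (a loss of L dB is a gain of −L dB): F_i = 10^(NF_i/10), G_i = 10^(G_i,dB/10)
  Stage 1: F_1 = 10^(0.339/10) = 1.081, G_1 = 10^(−0.339/10) = 0.9249
  Stage 2: F_2 = 10^(0.430/10) = 1.104, G_2 = 10^(12.7/10) = 18.62
  Stage 3: F_3 = 10^(6.37/10) = 4.335, G_3 = 10^(−4.11/10) = 0.3882
Friis cascade:
  F = 1.081 + (1.104 − 1)/0.9249 + (4.335 − 1)/17.22 = 1.387
NF = 10 log₁₀(1.387) = 1.42 dB

1.42 dB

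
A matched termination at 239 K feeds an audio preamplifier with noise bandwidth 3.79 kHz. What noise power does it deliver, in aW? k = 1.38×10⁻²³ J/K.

12.5 aW

P_n = kTB = 1.38×10⁻²³ × 239 × 3.79×10³ = 1.25×10⁻¹⁷ W = 12.5 aW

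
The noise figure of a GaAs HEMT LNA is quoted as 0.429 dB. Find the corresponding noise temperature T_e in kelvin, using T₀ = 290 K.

F = 10^(0.429/10) = 1.10382
T_e = (F − 1)·T₀ = (1.10382 − 1) × 290 = 30.1 K

30.1 K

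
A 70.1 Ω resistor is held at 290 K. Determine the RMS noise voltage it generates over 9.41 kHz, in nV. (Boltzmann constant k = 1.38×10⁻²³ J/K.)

103 nV

V_n = √(4kTRB)
4kTRB = 4 × 1.38×10⁻²³ × 290 × 7.01×10¹ × 9.41×10³ = 1.06×10⁻¹⁴ V²
V_n = √(1.06×10⁻¹⁴) = 1.03×10⁻⁷ V = 103 nV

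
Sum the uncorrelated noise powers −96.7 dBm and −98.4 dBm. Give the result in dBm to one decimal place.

Convert to linear, add, convert back:
P₁ = 2.14×10⁻¹³ W, P₂ = 1.45×10⁻¹³ W
P_tot = 3.58×10⁻¹³ W → 10 log₁₀(P_tot / 10⁻³) = −94.5 dBm

−94.5 dBm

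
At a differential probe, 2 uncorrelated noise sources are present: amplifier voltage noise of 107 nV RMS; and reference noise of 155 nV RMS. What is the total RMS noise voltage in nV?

Uncorrelated sources add in power (mean-square): V_tot = √(ΣV_i²)
V_tot = √[(1.07×10⁻⁷)² + (1.55×10⁻⁷)²] = 1.88×10⁻⁷ V = 188 nV

188 nV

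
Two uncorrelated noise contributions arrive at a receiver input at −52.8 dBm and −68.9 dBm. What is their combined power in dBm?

−52.7 dBm

Convert to linear, add, convert back:
P₁ = 5.25×10⁻⁹ W, P₂ = 1.29×10⁻¹⁰ W
P_tot = 5.38×10⁻⁹ W → 10 log₁₀(P_tot / 10⁻³) = −52.7 dBm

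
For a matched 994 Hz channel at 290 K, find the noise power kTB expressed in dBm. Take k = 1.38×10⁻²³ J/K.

P_n = kTB = 1.38×10⁻²³ × 290 × 9.94×10² = 3.98×10⁻¹⁸ W
In dBm: 10 log₁₀(3.98×10⁻¹⁸ / 10⁻³) = −144.0 dBm

−144.0 dBm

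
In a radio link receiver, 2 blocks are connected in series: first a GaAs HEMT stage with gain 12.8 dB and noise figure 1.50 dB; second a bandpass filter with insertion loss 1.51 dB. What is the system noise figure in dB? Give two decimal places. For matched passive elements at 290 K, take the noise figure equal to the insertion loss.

Convert to linear (a loss of L dB is a gain of −L dB): F_i = 10^(NF_i/10), G_i = 10^(G_i,dB/10)
  Stage 1: F_1 = 10^(1.50/10) = 1.413, G_1 = 10^(12.8/10) = 19.05
  Stage 2: F_2 = 10^(1.51/10) = 1.416, G_2 = 10^(−1.51/10) = 0.7063
Friis cascade:
  F = 1.413 + (1.416 − 1)/19.05 = 1.434
NF = 10 log₁₀(1.434) = 1.57 dB

1.57 dB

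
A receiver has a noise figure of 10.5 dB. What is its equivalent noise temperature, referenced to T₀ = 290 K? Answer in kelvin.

F = 10^(10.5/10) = 11.2202
T_e = (F − 1)·T₀ = (11.2202 − 1) × 290 = 2964 K

2964 K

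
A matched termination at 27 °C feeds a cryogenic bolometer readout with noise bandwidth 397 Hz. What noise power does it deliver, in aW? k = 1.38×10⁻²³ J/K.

1.64 aW

T = 27 °C + 273.15 = 300.15 K
P_n = kTB = 1.38×10⁻²³ × 300.15 × 3.97×10² = 1.64×10⁻¹⁸ W = 1.64 aW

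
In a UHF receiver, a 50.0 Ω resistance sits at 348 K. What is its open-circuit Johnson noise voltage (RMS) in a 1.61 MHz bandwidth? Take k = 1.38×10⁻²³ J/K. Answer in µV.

1.24 µV

V_n = √(4kTRB)
4kTRB = 4 × 1.38×10⁻²³ × 348 × 5.00×10¹ × 1.61×10⁶ = 1.55×10⁻¹² V²
V_n = √(1.55×10⁻¹²) = 1.24×10⁻⁶ V = 1.24 µV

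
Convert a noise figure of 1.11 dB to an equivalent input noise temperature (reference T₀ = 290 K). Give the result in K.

F = 10^(1.11/10) = 1.29122
T_e = (F − 1)·T₀ = (1.29122 − 1) × 290 = 84.5 K

84.5 K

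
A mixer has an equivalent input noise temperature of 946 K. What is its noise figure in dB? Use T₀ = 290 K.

F = 1 + T_e/T₀ = 1 + 946/290 = 4.26207
NF = 10 log₁₀(4.26207) = 6.30 dB

6.30 dB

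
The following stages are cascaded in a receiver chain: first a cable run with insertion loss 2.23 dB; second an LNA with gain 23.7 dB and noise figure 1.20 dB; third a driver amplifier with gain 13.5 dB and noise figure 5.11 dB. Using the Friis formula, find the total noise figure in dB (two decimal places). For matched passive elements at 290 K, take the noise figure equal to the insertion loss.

Convert to linear (a loss of L dB is a gain of −L dB): F_i = 10^(NF_i/10), G_i = 10^(G_i,dB/10)
  Stage 1: F_1 = 10^(2.23/10) = 1.671, G_1 = 10^(−2.23/10) = 0.5984
  Stage 2: F_2 = 10^(1.20/10) = 1.318, G_2 = 10^(23.7/10) = 234.4
  Stage 3: F_3 = 10^(5.11/10) = 3.243, G_3 = 10^(13.5/10) = 22.39
Friis cascade:
  F = 1.671 + (1.318 − 1)/0.5984 + (3.243 − 1)/140.3 = 2.219
NF = 10 log₁₀(2.219) = 3.46 dB

3.46 dB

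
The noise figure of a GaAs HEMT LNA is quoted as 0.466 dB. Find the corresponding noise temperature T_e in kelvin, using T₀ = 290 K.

F = 10^(0.466/10) = 1.11327
T_e = (F − 1)·T₀ = (1.11327 − 1) × 290 = 32.8 K

32.8 K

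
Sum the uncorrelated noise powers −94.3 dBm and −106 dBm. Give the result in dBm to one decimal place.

−94.0 dBm

Convert to linear, add, convert back:
P₁ = 3.72×10⁻¹³ W, P₂ = 2.51×10⁻¹⁴ W
P_tot = 3.97×10⁻¹³ W → 10 log₁₀(P_tot / 10⁻³) = −94.0 dBm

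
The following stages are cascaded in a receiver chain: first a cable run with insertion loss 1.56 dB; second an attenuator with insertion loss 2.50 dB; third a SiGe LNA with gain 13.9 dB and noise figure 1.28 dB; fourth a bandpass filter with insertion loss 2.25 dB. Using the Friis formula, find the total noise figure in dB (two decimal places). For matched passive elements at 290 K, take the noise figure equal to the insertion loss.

Convert to linear (a loss of L dB is a gain of −L dB): F_i = 10^(NF_i/10), G_i = 10^(G_i,dB/10)
  Stage 1: F_1 = 10^(1.56/10) = 1.432, G_1 = 10^(−1.56/10) = 0.6982
  Stage 2: F_2 = 10^(2.50/10) = 1.778, G_2 = 10^(−2.50/10) = 0.5623
  Stage 3: F_3 = 10^(1.28/10) = 1.343, G_3 = 10^(13.9/10) = 24.55
  Stage 4: F_4 = 10^(2.25/10) = 1.679, G_4 = 10^(−2.25/10) = 0.5957
Friis cascade:
  F = 1.432 + (1.778 − 1)/0.6982 + (1.343 − 1)/0.3926 + (1.679 − 1)/9.638 = 3.490
NF = 10 log₁₀(3.490) = 5.43 dB

5.43 dB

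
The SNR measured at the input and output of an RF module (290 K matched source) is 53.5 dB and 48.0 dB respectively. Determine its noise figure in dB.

NF (dB) = SNR_in(dB) − SNR_out(dB) when the source is at T₀
NF = 53.5 − 48.0 = 5.5 dB

5.5 dB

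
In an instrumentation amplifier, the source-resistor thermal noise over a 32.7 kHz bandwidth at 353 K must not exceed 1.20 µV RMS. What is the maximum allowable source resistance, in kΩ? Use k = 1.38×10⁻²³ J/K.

Johnson–Nyquist: V_n = √(4kTRB) ⇒ R = V_n² / (4kTB)
4kTB = 4 × 1.38×10⁻²³ × 353 × 3.27×10⁴ = 6.37×10⁻¹⁶
R = (1.20×10⁻⁶)² / 6.37×10⁻¹⁶ = 2.26×10³ Ω = 2.26 kΩ

2.26 kΩ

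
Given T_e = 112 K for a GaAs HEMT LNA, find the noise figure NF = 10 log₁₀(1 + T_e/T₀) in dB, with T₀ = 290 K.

F = 1 + T_e/T₀ = 1 + 112/290 = 1.38621
NF = 10 log₁₀(1.38621) = 1.42 dB

1.42 dB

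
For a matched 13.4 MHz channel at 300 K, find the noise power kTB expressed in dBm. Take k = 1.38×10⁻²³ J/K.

−102.6 dBm

P_n = kTB = 1.38×10⁻²³ × 300 × 1.34×10⁷ = 5.55×10⁻¹⁴ W
In dBm: 10 log₁₀(5.55×10⁻¹⁴ / 10⁻³) = −102.6 dBm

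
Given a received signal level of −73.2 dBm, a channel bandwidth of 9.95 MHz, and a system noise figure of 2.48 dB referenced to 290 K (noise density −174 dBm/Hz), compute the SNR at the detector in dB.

Noise floor: N = −174 + 10 log₁₀(B) + NF
10 log₁₀(9.95×10⁶) = 69.98 dB
N = −174 + 69.98 + 2.48 = −101.54 dBm
SNR = P_sig − N = −73.2 − (−101.54) = 28.34 dB → 28.3 dB

28.3 dB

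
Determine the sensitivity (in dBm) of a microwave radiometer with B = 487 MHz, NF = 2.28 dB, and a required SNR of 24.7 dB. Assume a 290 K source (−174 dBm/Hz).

−60.1 dBm

Sensitivity = −174 + 10 log₁₀(B) + NF + SNR_min
= −174 + 86.88 + 2.28 + 24.7
= −60.14 dBm → −60.1 dBm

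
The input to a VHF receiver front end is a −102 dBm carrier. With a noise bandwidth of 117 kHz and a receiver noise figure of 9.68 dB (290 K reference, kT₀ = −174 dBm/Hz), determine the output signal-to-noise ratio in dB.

Noise floor: N = −174 + 10 log₁₀(B) + NF
10 log₁₀(1.17×10⁵) = 50.68 dB
N = −174 + 50.68 + 9.68 = −113.64 dBm
SNR = P_sig − N = −102 − (−113.64) = 11.64 dB → 11.6 dB

11.6 dB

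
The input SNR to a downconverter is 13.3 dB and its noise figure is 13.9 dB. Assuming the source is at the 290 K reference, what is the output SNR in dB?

By definition F = SNR_in/SNR_out, so in dB: SNR_out = SNR_in − NF
SNR_out = 13.3 − 13.9 = −0.6 dB

−0.6 dB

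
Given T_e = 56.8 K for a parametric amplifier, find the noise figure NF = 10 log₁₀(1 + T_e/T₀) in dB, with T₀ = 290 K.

0.777 dB

F = 1 + T_e/T₀ = 1 + 56.8/290 = 1.19586
NF = 10 log₁₀(1.19586) = 0.777 dB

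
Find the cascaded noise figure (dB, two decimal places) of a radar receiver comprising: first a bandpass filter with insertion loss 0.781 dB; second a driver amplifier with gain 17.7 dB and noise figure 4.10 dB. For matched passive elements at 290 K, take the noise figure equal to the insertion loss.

4.88 dB

Convert to linear (a loss of L dB is a gain of −L dB): F_i = 10^(NF_i/10), G_i = 10^(G_i,dB/10)
  Stage 1: F_1 = 10^(0.781/10) = 1.197, G_1 = 10^(−0.781/10) = 0.8354
  Stage 2: F_2 = 10^(4.10/10) = 2.570, G_2 = 10^(17.7/10) = 58.88
Friis cascade:
  F = 1.197 + (2.570 − 1)/0.8354 = 3.077
NF = 10 log₁₀(3.077) = 4.88 dB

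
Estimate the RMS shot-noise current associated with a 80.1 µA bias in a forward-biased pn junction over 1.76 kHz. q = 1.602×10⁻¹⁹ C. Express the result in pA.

213 pA

I_n = √(2qI·B)
2qI·B = 2 × 1.602×10⁻¹⁹ × 8.01×10⁻⁵ × 1.76×10³ = 4.52×10⁻²⁰ A²
I_n = √(4.52×10⁻²⁰) = 2.13×10⁻¹⁰ A = 213 pA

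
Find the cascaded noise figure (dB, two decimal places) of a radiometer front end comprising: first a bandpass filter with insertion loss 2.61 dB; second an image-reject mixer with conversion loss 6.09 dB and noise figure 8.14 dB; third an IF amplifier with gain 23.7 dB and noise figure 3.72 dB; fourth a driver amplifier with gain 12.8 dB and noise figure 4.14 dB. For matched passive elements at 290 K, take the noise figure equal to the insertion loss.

Convert to linear (a loss of L dB is a gain of −L dB): F_i = 10^(NF_i/10), G_i = 10^(G_i,dB/10)
  Stage 1: F_1 = 10^(2.61/10) = 1.824, G_1 = 10^(−2.61/10) = 0.5483
  Stage 2: F_2 = 10^(8.14/10) = 6.516, G_2 = 10^(−6.09/10) = 0.2460
  Stage 3: F_3 = 10^(3.72/10) = 2.355, G_3 = 10^(23.7/10) = 234.4
  Stage 4: F_4 = 10^(4.14/10) = 2.594, G_4 = 10^(12.8/10) = 19.05
Friis cascade:
  F = 1.824 + (6.516 − 1)/0.5483 + (2.355 − 1)/0.1349 + (2.594 − 1)/31.62 = 21.98
NF = 10 log₁₀(21.98) = 13.42 dB

13.42 dB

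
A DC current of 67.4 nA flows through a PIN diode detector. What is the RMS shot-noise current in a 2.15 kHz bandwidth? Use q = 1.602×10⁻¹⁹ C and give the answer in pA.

I_n = √(2qI·B)
2qI·B = 2 × 1.602×10⁻¹⁹ × 6.74×10⁻⁸ × 2.15×10³ = 4.64×10⁻²³ A²
I_n = √(4.64×10⁻²³) = 6.81×10⁻¹² A = 6.81 pA

6.81 pA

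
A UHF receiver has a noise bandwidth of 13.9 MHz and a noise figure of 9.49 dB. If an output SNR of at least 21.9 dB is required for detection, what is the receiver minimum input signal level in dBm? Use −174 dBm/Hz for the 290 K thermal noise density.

Sensitivity = −174 + 10 log₁₀(B) + NF + SNR_min
= −174 + 71.43 + 9.49 + 21.9
= −71.18 dBm → −71.2 dBm

−71.2 dBm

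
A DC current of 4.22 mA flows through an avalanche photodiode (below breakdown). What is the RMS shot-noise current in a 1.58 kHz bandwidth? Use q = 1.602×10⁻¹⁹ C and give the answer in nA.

1.46 nA

I_n = √(2qI·B)
2qI·B = 2 × 1.602×10⁻¹⁹ × 4.22×10⁻³ × 1.58×10³ = 2.14×10⁻¹⁸ A²
I_n = √(2.14×10⁻¹⁸) = 1.46×10⁻⁹ A = 1.46 nA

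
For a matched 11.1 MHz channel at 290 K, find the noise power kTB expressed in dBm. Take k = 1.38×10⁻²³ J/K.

−103.5 dBm

P_n = kTB = 1.38×10⁻²³ × 290 × 1.11×10⁷ = 4.44×10⁻¹⁴ W
In dBm: 10 log₁₀(4.44×10⁻¹⁴ / 10⁻³) = −103.5 dBm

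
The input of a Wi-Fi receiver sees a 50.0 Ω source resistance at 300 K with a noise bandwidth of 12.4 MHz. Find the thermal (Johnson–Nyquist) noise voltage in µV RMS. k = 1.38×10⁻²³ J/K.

3.20 µV

V_n = √(4kTRB)
4kTRB = 4 × 1.38×10⁻²³ × 300 × 5.00×10¹ × 1.24×10⁷ = 1.03×10⁻¹¹ V²
V_n = √(1.03×10⁻¹¹) = 3.20×10⁻⁶ V = 3.20 µV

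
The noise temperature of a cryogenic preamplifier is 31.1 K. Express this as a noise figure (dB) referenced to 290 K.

F = 1 + T_e/T₀ = 1 + 31.1/290 = 1.10724
NF = 10 log₁₀(1.10724) = 0.442 dB

0.442 dB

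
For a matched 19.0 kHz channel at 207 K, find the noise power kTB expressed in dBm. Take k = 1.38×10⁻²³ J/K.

P_n = kTB = 1.38×10⁻²³ × 207 × 1.90×10⁴ = 5.43×10⁻¹⁷ W
In dBm: 10 log₁₀(5.43×10⁻¹⁷ / 10⁻³) = −132.7 dBm

−132.7 dBm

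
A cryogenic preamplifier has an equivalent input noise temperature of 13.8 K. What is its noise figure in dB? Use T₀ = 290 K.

0.202 dB

F = 1 + T_e/T₀ = 1 + 13.8/290 = 1.04759
NF = 10 log₁₀(1.04759) = 0.202 dB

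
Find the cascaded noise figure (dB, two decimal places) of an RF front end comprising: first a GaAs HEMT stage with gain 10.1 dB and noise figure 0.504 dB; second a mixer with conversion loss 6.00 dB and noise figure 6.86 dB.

Convert to linear (a loss of L dB is a gain of −L dB): F_i = 10^(NF_i/10), G_i = 10^(G_i,dB/10)
  Stage 1: F_1 = 10^(0.504/10) = 1.123, G_1 = 10^(10.1/10) = 10.23
  Stage 2: F_2 = 10^(6.86/10) = 4.853, G_2 = 10^(−6.00/10) = 0.2512
Friis cascade:
  F = 1.123 + (4.853 − 1)/10.23 = 1.500
NF = 10 log₁₀(1.500) = 1.76 dB

1.76 dB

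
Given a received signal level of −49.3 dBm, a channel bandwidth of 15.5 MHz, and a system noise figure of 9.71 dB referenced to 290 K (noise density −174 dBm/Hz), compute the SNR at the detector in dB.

43.1 dB

Noise floor: N = −174 + 10 log₁₀(B) + NF
10 log₁₀(1.55×10⁷) = 71.9 dB
N = −174 + 71.9 + 9.71 = −92.39 dBm
SNR = P_sig − N = −49.3 − (−92.39) = 43.09 dB → 43.1 dB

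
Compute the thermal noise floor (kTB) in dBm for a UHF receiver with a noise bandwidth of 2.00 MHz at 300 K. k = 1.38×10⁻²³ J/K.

−110.8 dBm

P_n = kTB = 1.38×10⁻²³ × 300 × 2.00×10⁶ = 8.28×10⁻¹⁵ W
In dBm: 10 log₁₀(8.28×10⁻¹⁵ / 10⁻³) = −110.8 dBm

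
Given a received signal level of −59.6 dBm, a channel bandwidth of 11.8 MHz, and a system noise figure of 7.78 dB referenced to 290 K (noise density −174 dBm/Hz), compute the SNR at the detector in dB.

35.9 dB

Noise floor: N = −174 + 10 log₁₀(B) + NF
10 log₁₀(1.18×10⁷) = 70.72 dB
N = −174 + 70.72 + 7.78 = −95.50 dBm
SNR = P_sig − N = −59.6 − (−95.50) = 35.90 dB → 35.9 dB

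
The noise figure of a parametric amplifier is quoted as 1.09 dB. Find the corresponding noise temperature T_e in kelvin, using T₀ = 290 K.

F = 10^(1.09/10) = 1.28529
T_e = (F − 1)·T₀ = (1.28529 − 1) × 290 = 82.7 K

82.7 K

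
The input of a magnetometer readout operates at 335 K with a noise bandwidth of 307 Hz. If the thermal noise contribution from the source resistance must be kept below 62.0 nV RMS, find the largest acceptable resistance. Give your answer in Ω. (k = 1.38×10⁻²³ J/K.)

677 Ω

Johnson–Nyquist: V_n = √(4kTRB) ⇒ R = V_n² / (4kTB)
4kTB = 4 × 1.38×10⁻²³ × 335 × 3.07×10² = 5.68×10⁻¹⁸
R = (6.20×10⁻⁸)² / 5.68×10⁻¹⁸ = 6.77×10² Ω = 677 Ω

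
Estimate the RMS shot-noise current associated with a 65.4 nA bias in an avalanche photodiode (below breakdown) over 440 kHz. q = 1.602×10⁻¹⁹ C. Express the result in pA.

96.0 pA

I_n = √(2qI·B)
2qI·B = 2 × 1.602×10⁻¹⁹ × 6.54×10⁻⁸ × 4.40×10⁵ = 9.22×10⁻²¹ A²
I_n = √(9.22×10⁻²¹) = 9.60×10⁻¹¹ A = 96.0 pA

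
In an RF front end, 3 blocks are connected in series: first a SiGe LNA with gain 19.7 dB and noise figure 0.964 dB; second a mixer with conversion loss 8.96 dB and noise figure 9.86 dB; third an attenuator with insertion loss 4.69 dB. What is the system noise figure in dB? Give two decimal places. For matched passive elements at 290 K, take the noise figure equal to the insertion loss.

Convert to linear (a loss of L dB is a gain of −L dB): F_i = 10^(NF_i/10), G_i = 10^(G_i,dB/10)
  Stage 1: F_1 = 10^(0.964/10) = 1.249, G_1 = 10^(19.7/10) = 93.33
  Stage 2: F_2 = 10^(9.86/10) = 9.683, G_2 = 10^(−8.96/10) = 0.1271
  Stage 3: F_3 = 10^(4.69/10) = 2.944, G_3 = 10^(−4.69/10) = 0.3396
Friis cascade:
  F = 1.249 + (9.683 − 1)/93.33 + (2.944 − 1)/11.86 = 1.506
NF = 10 log₁₀(1.506) = 1.78 dB

1.78 dB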